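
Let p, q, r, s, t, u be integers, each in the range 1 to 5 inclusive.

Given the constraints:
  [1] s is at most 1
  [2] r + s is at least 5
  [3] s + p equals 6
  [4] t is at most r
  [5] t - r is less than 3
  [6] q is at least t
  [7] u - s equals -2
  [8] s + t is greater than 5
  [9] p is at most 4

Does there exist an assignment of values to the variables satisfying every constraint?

From constraint 1: s ≤ 1. From constraint 9: p ≤ 4. Hence s + p ≤ 5. But constraint 3 requires s + p = 6, and 6 > 5. Contradiction.

Unsatisfiable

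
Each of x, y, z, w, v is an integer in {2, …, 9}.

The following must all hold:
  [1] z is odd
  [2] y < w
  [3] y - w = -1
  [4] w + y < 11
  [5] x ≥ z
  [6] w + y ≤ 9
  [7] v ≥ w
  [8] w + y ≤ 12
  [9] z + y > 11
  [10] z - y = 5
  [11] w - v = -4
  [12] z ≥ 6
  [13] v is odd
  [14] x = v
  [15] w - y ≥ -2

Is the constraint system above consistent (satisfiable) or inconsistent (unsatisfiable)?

The assignment x = 9, y = 4, z = 9, w = 5, v = 9 works:
  constraint 3 holds since y - w = -1.
  constraint 4 holds since w + y = 9.
The rest check out directly.

Satisfiable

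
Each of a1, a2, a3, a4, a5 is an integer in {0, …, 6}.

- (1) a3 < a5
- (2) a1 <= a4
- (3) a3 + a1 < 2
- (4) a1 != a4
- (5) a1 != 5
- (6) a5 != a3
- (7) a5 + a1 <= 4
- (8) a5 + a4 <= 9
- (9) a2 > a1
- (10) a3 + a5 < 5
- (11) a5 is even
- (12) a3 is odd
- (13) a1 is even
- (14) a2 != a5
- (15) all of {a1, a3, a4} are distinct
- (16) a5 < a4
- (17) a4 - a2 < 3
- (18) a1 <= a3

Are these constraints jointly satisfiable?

Satisfiable

One satisfying assignment is a1 = 0, a2 = 5, a3 = 1, a4 = 5, a5 = 2.
For the less obvious constraints — constraint 3: a3 + a1 = 1; constraint 7: a5 + a1 = 2; constraint 8: a5 + a4 = 7 — and the others hold by inspection.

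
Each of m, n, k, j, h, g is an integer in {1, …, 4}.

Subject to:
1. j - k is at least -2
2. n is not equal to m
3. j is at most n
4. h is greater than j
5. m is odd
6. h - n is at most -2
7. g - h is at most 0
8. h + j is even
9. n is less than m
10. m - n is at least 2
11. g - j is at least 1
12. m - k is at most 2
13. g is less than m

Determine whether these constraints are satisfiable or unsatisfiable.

Unsatisfiable

Constraints 1, 6, 7, 10, 11, and 12 give g − j ≥ 1, j − k ≥ -2, k − m ≥ -2, m − n ≥ 2, n − h ≥ 2, h − g ≥ 0.
Adding all 6 inequalities: the left sides telescope to 0, and the right sides sum to 1 + (-2) + (-2) + 2 + 2 + 0 = 1. So 0 ≥ 1, which is false.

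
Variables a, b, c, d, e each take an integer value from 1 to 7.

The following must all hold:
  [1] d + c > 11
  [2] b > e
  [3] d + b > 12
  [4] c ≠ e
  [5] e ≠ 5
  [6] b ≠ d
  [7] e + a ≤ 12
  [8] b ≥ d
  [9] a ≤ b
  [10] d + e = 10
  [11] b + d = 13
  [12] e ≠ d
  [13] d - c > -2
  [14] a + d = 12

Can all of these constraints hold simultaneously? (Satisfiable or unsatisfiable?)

Satisfiable

One satisfying assignment is a = 6, b = 7, c = 7, d = 6, e = 4.
For the less obvious constraints — constraint 1: d + c = 13; constraint 3: d + b = 13 — and the others hold by inspection.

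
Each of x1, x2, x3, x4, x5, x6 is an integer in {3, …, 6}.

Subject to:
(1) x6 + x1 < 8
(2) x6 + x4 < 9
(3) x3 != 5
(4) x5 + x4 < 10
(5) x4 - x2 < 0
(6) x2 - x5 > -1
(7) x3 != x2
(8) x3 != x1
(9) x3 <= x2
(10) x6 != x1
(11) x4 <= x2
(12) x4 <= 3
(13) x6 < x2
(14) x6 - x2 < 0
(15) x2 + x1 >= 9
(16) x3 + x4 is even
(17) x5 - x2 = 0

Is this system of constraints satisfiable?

The assignment x1 = 4, x2 = 6, x3 = 3, x4 = 3, x5 = 6, x6 = 3 works:
  constraint 1 holds since x6 + x1 = 7.
  constraint 2 holds since x6 + x4 = 6.
The rest check out directly.

Satisfiable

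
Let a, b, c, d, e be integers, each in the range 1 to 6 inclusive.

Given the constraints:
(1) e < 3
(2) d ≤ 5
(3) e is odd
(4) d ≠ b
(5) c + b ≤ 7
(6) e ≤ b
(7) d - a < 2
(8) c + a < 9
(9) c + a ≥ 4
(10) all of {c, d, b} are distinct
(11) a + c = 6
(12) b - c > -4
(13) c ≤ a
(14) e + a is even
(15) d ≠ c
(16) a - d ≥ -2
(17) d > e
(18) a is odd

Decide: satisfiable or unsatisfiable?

Satisfiable

The assignment a = 3, b = 1, c = 3, d = 4, e = 1 works:
  constraint 5 holds since c + b = 4.
  constraint 7 holds since d - a = 1.
The rest check out directly.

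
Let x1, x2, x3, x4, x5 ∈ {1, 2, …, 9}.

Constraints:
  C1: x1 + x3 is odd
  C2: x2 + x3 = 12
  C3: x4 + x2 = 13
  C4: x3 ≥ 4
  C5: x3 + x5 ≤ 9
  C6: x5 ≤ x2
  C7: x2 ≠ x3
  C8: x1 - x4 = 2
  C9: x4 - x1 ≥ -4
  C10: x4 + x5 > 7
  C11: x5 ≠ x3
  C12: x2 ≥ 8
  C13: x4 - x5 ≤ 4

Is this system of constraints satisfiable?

Setting (x1, x2, x3, x4, x5) = (7, 8, 4, 5, 3) satisfies everything: constraint 2: x2 + x3 = 12; constraint 3: x4 + x2 = 13; constraint 5: x3 + x5 = 7, and the others follow.

Satisfiable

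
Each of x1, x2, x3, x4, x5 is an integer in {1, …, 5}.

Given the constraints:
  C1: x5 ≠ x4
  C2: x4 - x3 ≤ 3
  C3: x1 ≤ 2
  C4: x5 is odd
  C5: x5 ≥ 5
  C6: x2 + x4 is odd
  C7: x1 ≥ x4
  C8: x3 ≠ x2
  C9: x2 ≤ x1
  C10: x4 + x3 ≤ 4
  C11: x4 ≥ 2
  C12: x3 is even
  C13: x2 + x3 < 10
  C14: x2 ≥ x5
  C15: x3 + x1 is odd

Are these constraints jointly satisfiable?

From constraints 5 and 14: x2 ≥ x5 and x5 ≥ 5, so x2 ≥ 5. From constraints 3 and 9: x2 ≤ x1 and x1 ≤ 2, so x2 ≤ 2. But 2 < 5, so no value of x2 works.

Unsatisfiable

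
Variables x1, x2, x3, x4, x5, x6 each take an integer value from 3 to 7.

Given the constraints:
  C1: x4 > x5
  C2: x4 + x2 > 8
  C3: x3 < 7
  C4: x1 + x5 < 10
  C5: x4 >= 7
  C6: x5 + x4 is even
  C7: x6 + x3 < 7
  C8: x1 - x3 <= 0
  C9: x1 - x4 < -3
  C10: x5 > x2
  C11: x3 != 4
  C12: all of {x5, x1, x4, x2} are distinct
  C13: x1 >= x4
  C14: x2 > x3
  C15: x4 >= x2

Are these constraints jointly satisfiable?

Constraints 1, 8, 10, 13, and 14 give x3 < x2, x2 < x5, x5 < x4, x4 ≤ x1, x1 ≤ x3. Chaining: x3 < x2 < x5 < x4 ≤ x1 ≤ x3, which forces x3 < x3 — impossible.

Unsatisfiable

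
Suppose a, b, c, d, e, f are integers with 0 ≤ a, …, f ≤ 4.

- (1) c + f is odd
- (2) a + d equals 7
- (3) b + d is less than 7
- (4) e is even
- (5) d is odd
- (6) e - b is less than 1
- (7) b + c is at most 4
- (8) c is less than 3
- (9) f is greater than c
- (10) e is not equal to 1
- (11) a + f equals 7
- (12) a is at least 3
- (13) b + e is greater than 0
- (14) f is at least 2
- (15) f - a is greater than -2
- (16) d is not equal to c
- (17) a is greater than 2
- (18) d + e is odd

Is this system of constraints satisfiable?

Satisfiable

One satisfying assignment is a = 4, b = 2, c = 2, d = 3, e = 0, f = 3.
For the less obvious constraints — constraint 2: a + d = 7; constraint 3: b + d = 5 — and the others hold by inspection.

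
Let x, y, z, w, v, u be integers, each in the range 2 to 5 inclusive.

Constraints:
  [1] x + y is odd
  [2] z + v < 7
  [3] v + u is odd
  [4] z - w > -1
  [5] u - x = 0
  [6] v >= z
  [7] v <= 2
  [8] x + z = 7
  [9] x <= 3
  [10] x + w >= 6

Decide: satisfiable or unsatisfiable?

Unsatisfiable

From constraint 9: x ≤ 3. From constraints 6 and 7: z ≤ v ≤ 2. Hence x + z ≤ 5. But constraint 8 requires x + z = 7, and 7 > 5. Contradiction.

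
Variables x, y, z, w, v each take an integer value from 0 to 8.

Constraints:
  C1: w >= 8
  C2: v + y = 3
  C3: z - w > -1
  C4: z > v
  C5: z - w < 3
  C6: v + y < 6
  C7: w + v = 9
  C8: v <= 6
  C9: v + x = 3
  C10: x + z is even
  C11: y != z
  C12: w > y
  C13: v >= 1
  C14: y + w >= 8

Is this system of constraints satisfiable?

The assignment x = 2, y = 2, z = 8, w = 8, v = 1 works:
  constraint 2 holds since v + y = 3.
  constraint 3 holds since z - w = 0.
  constraint 5 holds since z - w = 0.
The rest check out directly.

Satisfiable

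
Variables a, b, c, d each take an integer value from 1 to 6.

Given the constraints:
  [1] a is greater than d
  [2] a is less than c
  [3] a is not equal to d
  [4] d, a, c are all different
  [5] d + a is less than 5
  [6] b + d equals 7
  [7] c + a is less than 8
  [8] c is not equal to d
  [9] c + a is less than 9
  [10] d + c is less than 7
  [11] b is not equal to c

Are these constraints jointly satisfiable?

Try a = 3, b = 6, c = 4, d = 1.
Check constraint 5: d + a = 4; constraint 6: b + d = 7; constraint 7: c + a = 7. The remaining constraints are straightforward to verify.

Satisfiable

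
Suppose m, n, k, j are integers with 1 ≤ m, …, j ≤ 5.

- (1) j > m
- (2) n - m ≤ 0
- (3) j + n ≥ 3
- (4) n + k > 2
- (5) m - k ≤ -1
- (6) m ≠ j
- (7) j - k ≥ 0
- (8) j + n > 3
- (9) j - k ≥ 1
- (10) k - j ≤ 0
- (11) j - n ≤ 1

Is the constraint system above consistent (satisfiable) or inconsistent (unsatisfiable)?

Constraints 2, 5, 9, and 11 give k − m ≥ 1, m − n ≥ 0, n − j ≥ -1, j − k ≥ 1.
Adding all 4 inequalities: the left sides telescope to 0, and the right sides sum to 1 + 0 + (-1) + 1 = 1. So 0 ≥ 1, which is false.

Unsatisfiable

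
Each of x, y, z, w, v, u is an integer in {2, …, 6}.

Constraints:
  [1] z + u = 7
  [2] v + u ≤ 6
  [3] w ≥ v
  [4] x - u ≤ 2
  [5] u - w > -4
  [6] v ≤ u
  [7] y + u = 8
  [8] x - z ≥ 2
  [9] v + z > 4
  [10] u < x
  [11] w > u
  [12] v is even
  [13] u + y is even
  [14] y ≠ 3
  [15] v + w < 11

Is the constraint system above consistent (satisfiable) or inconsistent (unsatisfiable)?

Take x = 6, y = 4, z = 3, w = 6, v = 2, u = 4. Then constraint 1: z + u = 7; constraint 2: v + u = 6; constraint 4: x - u = 2, and every other listed constraint is also met.

Satisfiable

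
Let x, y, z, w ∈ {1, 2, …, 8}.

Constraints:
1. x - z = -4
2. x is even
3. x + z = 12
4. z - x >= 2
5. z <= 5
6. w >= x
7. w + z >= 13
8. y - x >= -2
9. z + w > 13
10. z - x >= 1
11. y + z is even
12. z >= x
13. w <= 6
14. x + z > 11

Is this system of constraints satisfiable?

Unsatisfiable

From constraints 6 and 13: x ≤ w ≤ 6. From constraint 5: z ≤ 5. Hence x + z ≤ 11. But constraint 3 requires x + z = 12, and 12 > 11. Contradiction.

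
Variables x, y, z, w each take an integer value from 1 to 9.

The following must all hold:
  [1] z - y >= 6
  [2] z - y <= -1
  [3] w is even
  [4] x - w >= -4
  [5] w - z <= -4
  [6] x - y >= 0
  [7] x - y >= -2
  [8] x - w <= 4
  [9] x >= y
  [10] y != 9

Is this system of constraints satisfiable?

Unsatisfiable

Constraints 2, 5, 6, and 8 give y − z ≥ 1, z − w ≥ 4, w − x ≥ -4, x − y ≥ 0.
Adding all 4 inequalities: the left sides telescope to 0, and the right sides sum to 1 + 4 + (-4) + 0 = 1. So 0 ≥ 1, which is false.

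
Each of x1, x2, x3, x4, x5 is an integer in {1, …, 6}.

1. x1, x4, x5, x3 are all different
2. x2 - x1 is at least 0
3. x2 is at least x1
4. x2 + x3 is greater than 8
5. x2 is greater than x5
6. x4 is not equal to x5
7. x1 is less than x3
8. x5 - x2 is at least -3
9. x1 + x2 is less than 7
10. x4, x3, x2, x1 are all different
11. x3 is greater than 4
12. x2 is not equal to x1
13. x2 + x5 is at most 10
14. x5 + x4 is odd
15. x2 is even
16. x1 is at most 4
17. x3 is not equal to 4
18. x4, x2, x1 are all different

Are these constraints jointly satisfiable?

The assignment x1 = 2, x2 = 4, x3 = 5, x4 = 6, x5 = 3 works:
  constraint 2 holds since x2 - x1 = 2.
  constraint 4 holds since x2 + x3 = 9.
  constraint 8 holds since x5 - x2 = -1.
The rest check out directly.

Satisfiable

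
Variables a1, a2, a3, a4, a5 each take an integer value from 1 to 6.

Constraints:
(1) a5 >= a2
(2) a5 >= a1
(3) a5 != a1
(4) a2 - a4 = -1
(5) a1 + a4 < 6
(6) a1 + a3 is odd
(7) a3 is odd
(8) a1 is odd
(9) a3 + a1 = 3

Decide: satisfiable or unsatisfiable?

Unsatisfiable

Constraint 8 makes a1 odd and constraint 7 makes a3 odd, so a1 + a3 must be even. Constraint 6 says a1 + a3 is odd — contradiction.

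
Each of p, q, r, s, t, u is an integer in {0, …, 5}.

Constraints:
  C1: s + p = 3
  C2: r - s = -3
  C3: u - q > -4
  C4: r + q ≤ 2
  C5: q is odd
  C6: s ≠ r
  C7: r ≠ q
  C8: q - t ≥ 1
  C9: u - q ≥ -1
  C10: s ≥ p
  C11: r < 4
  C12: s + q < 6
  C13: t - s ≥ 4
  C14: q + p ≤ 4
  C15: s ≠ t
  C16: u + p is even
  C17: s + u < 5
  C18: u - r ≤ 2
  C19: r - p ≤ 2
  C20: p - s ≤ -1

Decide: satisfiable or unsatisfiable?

Unsatisfiable

Constraints 8, 9, 13, 18, 19, and 20 give p − r ≥ -2, r − u ≥ -2, u − q ≥ -1, q − t ≥ 1, t − s ≥ 4, s − p ≥ 1.
Adding all 6 inequalities: the left sides telescope to 0, and the right sides sum to (-2) + (-2) + (-1) + 1 + 4 + 1 = 1. So 0 ≥ 1, which is false.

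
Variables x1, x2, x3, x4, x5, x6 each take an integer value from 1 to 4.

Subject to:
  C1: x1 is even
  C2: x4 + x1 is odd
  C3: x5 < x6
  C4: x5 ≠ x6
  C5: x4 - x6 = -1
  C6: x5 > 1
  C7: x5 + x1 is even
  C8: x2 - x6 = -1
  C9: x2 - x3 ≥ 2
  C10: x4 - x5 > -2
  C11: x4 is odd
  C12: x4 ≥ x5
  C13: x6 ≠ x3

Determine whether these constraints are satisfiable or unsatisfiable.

Take x1 = 2, x2 = 3, x3 = 1, x4 = 3, x5 = 2, x6 = 4. Then constraint 5: x4 - x6 = -1; constraint 8: x2 - x6 = -1; constraint 9: x2 - x3 = 2, and every other listed constraint is also met.

Satisfiable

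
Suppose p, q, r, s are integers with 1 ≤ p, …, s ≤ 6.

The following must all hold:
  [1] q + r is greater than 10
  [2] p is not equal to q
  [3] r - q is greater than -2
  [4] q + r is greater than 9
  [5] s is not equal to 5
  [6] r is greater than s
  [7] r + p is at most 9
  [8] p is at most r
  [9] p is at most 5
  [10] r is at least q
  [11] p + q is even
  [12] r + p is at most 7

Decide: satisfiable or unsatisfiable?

Try p = 1, q = 5, r = 6, s = 1.
Check constraint 1: q + r = 11; constraint 3: r - q = 1. The remaining constraints are straightforward to verify.

Satisfiable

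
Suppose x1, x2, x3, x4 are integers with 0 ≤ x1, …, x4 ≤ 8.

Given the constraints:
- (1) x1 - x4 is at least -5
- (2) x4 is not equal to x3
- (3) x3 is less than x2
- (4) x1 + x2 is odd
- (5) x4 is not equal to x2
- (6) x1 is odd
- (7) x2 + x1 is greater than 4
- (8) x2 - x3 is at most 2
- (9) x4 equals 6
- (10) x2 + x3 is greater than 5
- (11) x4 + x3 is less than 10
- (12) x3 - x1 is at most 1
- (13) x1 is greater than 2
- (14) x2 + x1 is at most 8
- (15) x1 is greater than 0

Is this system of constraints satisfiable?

Take x1 = 3, x2 = 4, x3 = 3, x4 = 6. Then constraint 1: x1 - x4 = -3; constraint 7: x2 + x1 = 7, and every other listed constraint is also met.

Satisfiable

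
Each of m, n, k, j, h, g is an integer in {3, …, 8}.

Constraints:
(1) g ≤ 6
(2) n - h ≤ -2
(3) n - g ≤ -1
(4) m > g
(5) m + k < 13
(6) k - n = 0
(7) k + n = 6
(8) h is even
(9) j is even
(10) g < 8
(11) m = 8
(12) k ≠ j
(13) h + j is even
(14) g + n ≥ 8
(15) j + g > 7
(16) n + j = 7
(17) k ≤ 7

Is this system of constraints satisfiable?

The assignment m = 8, n = 3, k = 3, j = 4, h = 6, g = 6 works:
  constraint 2 holds since n - h = -3.
  constraint 3 holds since n - g = -3.
  constraint 5 holds since m + k = 11.
The rest check out directly.

Satisfiable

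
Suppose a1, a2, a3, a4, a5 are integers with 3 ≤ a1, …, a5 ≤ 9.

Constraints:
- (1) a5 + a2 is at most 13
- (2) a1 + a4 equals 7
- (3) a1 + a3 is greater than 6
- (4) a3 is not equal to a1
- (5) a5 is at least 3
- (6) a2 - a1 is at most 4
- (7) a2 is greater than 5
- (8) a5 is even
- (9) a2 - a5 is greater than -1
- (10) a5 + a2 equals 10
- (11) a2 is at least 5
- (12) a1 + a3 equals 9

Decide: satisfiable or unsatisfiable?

Try a1 = 3, a2 = 6, a3 = 6, a4 = 4, a5 = 4.
Check constraint 1: a5 + a2 = 10; constraint 2: a1 + a4 = 7. The remaining constraints are straightforward to verify.

Satisfiable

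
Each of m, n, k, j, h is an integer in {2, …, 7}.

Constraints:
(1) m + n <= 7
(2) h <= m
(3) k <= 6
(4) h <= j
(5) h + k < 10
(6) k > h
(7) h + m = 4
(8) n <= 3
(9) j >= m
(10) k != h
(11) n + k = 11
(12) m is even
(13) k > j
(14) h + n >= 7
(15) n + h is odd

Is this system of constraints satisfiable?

Unsatisfiable

From constraint 8: n ≤ 3. From constraint 3: k ≤ 6. Hence n + k ≤ 9. But constraint 11 requires n + k = 11, and 11 > 9. Contradiction.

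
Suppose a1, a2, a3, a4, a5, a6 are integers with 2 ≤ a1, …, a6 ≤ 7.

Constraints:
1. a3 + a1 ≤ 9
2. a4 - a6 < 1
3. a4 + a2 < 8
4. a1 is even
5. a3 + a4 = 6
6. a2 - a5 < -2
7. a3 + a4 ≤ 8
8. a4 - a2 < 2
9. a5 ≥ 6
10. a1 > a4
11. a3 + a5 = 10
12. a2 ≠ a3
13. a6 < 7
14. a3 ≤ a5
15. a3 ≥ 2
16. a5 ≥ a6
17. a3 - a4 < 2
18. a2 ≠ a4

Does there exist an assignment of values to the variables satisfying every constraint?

Satisfiable

One satisfying assignment is a1 = 4, a2 = 2, a3 = 3, a4 = 3, a5 = 7, a6 = 4.
For the less obvious constraints — constraint 1: a3 + a1 = 7; constraint 2: a4 - a6 = -1; constraint 3: a4 + a2 = 5 — and the others hold by inspection.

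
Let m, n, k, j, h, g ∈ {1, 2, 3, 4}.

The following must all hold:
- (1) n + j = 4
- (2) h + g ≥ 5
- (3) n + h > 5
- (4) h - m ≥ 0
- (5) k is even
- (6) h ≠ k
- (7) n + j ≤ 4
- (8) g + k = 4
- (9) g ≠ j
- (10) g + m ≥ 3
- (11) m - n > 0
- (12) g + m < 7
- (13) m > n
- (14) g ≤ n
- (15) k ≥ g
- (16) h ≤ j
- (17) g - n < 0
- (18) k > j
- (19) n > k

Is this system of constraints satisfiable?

Unsatisfiable

Constraints 4, 13, 16, 18, and 19 give n < m, m ≤ h, h ≤ j, j < k, k < n. Chaining: n < m ≤ h ≤ j < k < n, which forces n < n — impossible.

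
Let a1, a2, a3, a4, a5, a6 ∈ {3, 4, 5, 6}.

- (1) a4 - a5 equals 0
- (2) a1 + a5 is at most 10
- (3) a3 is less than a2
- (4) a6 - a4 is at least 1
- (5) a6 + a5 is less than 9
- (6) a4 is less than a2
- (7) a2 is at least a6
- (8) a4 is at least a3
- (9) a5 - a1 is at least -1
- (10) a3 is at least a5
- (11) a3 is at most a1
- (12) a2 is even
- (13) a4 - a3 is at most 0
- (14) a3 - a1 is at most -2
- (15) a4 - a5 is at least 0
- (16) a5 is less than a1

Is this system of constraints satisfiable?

Constraints 9, 13, 14, and 15 give a1 − a3 ≥ 2, a3 − a4 ≥ 0, a4 − a5 ≥ 0, a5 − a1 ≥ -1.
Adding all 4 inequalities: the left sides telescope to 0, and the right sides sum to 2 + 0 + 0 + (-1) = 1. So 0 ≥ 1, which is false.

Unsatisfiable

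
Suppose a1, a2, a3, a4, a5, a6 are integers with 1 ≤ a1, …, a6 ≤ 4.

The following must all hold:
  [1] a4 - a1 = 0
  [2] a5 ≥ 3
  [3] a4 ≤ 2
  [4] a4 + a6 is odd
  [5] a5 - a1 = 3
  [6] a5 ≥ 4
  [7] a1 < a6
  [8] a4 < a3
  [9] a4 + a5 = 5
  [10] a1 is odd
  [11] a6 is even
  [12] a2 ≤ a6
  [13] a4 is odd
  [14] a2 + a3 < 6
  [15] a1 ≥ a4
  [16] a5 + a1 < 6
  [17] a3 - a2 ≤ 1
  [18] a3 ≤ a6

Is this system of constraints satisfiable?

Try a1 = 1, a2 = 1, a3 = 2, a4 = 1, a5 = 4, a6 = 2.
Check constraint 1: a4 - a1 = 0; constraint 5: a5 - a1 = 3. The remaining constraints are straightforward to verify.

Satisfiable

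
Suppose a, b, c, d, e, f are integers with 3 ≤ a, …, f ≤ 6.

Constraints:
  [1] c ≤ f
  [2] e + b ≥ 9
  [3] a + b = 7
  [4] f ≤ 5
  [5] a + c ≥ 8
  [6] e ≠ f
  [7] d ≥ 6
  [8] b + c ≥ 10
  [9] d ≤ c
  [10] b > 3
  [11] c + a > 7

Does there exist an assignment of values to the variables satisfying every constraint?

Unsatisfiable

From constraints 7 and 9: c ≥ d and d ≥ 6, so c ≥ 6. From constraints 1 and 4: c ≤ f and f ≤ 5, so c ≤ 5. But 5 < 6, so no value of c works.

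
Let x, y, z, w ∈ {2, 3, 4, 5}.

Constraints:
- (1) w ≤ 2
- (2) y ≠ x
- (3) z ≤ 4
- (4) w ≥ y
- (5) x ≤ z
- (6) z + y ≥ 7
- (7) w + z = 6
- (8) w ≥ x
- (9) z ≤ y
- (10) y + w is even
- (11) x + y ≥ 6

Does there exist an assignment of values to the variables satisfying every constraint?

Unsatisfiable

From constraint 3: z ≤ 4. From constraints 1 and 4: y ≤ w ≤ 2. Hence z + y ≤ 6. But constraint 6 requires z + y ≥ 7, and 7 > 6. Contradiction.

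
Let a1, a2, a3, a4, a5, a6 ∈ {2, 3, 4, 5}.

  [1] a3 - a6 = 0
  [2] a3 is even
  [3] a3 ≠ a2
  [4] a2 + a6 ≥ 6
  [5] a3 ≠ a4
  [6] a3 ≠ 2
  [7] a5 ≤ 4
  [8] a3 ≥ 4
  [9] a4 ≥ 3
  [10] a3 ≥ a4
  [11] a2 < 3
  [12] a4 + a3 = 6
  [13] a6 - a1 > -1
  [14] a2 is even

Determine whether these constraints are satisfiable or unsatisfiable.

From constraint 9: a4 ≥ 3. From constraint 8: a3 ≥ 4. Hence a4 + a3 ≥ 7. But constraint 12 requires a4 + a3 = 6, and 6 < 7. Contradiction.

Unsatisfiable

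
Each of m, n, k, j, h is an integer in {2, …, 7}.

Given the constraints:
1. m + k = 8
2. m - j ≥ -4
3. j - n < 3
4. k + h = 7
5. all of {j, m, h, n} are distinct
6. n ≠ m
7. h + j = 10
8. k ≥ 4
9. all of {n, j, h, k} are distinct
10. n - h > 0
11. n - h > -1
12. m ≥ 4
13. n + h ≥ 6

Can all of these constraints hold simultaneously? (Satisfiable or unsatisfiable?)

Take m = 4, n = 5, k = 4, j = 7, h = 3. Then constraint 1: m + k = 8; constraint 2: m - j = -3; constraint 3: j - n = 2, and every other listed constraint is also met.

Satisfiable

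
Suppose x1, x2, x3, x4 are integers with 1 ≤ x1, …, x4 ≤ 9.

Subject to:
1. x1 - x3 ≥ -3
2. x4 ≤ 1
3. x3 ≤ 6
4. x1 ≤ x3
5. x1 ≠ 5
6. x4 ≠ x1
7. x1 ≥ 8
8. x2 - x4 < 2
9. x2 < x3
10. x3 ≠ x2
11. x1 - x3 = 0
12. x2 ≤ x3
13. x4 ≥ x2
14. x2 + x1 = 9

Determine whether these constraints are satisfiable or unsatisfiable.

Unsatisfiable

From constraints 2 and 13: x2 ≤ x4 ≤ 1. From constraints 3 and 4: x1 ≤ x3 ≤ 6. Hence x2 + x1 ≤ 7. But constraint 14 requires x2 + x1 = 9, and 9 > 7. Contradiction.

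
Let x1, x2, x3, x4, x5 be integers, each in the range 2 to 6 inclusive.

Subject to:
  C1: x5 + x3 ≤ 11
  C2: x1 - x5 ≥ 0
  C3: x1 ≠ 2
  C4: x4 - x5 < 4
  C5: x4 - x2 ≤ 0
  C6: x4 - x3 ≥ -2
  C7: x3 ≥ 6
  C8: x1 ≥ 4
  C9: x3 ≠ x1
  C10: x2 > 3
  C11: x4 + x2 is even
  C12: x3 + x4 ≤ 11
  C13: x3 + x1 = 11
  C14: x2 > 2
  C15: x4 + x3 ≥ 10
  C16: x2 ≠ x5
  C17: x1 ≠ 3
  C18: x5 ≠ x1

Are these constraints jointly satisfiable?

Setting (x1, x2, x3, x4, x5) = (5, 6, 6, 4, 2) satisfies everything: constraint 1: x5 + x3 = 8; constraint 2: x1 - x5 = 3; constraint 4: x4 - x5 = 2, and the others follow.

Satisfiable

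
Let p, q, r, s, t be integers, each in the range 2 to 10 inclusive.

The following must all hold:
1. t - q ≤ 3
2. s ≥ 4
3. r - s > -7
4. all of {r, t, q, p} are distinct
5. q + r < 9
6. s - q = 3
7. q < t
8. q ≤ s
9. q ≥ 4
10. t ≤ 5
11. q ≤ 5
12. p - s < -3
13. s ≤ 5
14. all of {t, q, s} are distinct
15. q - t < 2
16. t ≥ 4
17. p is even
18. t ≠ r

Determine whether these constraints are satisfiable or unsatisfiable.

Unsatisfiable

Constraints 2, 9, 10, 11, 13, and 16 confine each of t, q, s to the 2 values {4, 5}.
Constraint 14 requires all 3 of them to be distinct, but only 2 values are available — impossible by the pigeonhole principle.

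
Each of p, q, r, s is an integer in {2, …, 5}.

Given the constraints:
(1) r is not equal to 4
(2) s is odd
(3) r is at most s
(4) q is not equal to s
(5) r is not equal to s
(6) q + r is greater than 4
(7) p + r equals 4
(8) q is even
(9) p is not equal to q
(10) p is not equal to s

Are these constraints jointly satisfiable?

Satisfiable

One satisfying assignment is p = 2, q = 4, r = 2, s = 3.
For the less obvious constraints — constraint 2: s = 3 is odd; constraint 6: q + r = 6; constraint 7: p + r = 4 — and the others hold by inspection.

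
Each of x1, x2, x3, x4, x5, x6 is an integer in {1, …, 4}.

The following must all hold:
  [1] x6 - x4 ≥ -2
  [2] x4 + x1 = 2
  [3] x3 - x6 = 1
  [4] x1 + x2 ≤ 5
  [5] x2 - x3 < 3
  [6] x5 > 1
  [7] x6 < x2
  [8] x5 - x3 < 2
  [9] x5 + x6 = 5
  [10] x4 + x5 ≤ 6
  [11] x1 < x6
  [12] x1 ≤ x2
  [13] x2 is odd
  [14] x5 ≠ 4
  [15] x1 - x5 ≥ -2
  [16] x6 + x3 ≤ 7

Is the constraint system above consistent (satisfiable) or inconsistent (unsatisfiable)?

One satisfying assignment is x1 = 1, x2 = 3, x3 = 3, x4 = 1, x5 = 3, x6 = 2.
For the less obvious constraints — constraint 1: x6 - x4 = 1; constraint 2: x4 + x1 = 2; constraint 3: x3 - x6 = 1 — and the others hold by inspection.

Satisfiable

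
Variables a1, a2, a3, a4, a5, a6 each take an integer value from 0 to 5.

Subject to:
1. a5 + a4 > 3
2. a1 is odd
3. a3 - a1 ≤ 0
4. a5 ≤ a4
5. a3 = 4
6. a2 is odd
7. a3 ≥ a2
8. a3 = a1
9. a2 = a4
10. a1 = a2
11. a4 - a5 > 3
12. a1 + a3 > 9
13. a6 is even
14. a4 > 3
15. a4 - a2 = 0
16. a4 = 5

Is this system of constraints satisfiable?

Constraint 5 fixes a3 = 4 and constraint 16 fixes a4 = 5. Constraints 8, 9, and 10 give a3 = a1 = a2 = a4, so a3 = a4. But 4 ≠ 5 — contradiction.

Unsatisfiable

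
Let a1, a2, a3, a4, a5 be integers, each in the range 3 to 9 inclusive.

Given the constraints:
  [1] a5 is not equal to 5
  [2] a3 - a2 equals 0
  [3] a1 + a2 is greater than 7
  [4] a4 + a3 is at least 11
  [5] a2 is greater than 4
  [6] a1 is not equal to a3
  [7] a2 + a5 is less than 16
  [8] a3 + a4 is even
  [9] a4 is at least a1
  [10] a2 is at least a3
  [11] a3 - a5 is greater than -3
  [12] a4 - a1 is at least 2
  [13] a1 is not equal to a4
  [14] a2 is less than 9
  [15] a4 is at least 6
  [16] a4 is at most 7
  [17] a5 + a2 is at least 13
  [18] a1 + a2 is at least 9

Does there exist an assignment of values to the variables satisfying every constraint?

Try a1 = 3, a2 = 7, a3 = 7, a4 = 7, a5 = 7.
Check constraint 2: a3 - a2 = 0; constraint 3: a1 + a2 = 10; constraint 4: a4 + a3 = 14. The remaining constraints are straightforward to verify.

Satisfiable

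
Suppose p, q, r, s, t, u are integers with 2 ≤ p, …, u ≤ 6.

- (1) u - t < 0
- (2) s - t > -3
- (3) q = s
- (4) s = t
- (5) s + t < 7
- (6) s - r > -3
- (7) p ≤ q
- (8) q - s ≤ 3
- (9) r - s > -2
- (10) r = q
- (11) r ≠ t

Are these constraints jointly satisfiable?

Unsatisfiable

From constraints 3, 4, and 10, r = q = s = t, so r = t. But constraint 11 says r ≠ t. Contradiction.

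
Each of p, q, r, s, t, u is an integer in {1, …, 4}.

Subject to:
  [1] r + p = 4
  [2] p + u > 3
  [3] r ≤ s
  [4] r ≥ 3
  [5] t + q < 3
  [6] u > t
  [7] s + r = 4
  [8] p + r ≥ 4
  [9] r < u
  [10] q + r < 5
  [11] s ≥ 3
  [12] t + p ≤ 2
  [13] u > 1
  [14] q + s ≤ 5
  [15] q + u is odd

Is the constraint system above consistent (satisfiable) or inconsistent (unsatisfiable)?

Unsatisfiable

From constraint 11: s ≥ 3. From constraint 4: r ≥ 3. Hence s + r ≥ 6. But constraint 7 requires s + r = 4, and 4 < 6. Contradiction.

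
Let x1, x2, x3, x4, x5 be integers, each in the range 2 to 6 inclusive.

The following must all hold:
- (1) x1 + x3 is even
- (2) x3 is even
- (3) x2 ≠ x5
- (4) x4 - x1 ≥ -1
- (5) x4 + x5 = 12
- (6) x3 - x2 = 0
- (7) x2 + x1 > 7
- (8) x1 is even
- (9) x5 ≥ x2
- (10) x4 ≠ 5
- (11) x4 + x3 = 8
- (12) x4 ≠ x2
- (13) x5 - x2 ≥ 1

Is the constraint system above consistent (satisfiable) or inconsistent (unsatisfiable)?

The assignment x1 = 6, x2 = 2, x3 = 2, x4 = 6, x5 = 6 works:
  constraint 4 holds since x4 - x1 = 0.
  constraint 5 holds since x4 + x5 = 12.
  constraint 6 holds since x3 - x2 = 0.
The rest check out directly.

Satisfiable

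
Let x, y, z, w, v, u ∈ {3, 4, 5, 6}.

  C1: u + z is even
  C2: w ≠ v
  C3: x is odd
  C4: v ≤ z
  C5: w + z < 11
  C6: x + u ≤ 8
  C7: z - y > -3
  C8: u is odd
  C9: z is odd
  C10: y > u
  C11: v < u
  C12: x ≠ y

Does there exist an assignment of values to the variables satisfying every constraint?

One satisfying assignment is x = 3, y = 6, z = 5, w = 5, v = 3, u = 5.
For the less obvious constraints — constraint 5: w + z = 10; constraint 6: x + u = 8; constraint 7: z - y = -1 — and the others hold by inspection.

Satisfiable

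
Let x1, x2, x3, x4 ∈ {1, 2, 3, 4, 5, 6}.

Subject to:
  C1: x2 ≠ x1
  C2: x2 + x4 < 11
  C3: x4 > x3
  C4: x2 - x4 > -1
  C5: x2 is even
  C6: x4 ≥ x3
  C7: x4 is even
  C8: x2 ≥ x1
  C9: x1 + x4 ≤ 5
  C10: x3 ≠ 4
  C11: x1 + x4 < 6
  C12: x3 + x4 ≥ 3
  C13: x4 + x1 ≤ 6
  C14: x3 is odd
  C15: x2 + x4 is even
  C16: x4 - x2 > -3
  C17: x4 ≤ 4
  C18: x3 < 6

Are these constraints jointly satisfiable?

Satisfiable

One satisfying assignment is x1 = 1, x2 = 6, x3 = 1, x4 = 4.
For the less obvious constraints — constraint 2: x2 + x4 = 10; constraint 4: x2 - x4 = 2 — and the others hold by inspection.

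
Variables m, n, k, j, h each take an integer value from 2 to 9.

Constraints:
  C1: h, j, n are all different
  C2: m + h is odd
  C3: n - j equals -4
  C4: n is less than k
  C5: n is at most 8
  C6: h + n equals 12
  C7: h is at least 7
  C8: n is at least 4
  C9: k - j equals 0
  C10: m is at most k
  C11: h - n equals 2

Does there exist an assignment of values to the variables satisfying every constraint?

Setting (m, n, k, j, h) = (8, 5, 9, 9, 7) satisfies everything: constraint 3: n - j = -4; constraint 6: h + n = 12, and the others follow.

Satisfiable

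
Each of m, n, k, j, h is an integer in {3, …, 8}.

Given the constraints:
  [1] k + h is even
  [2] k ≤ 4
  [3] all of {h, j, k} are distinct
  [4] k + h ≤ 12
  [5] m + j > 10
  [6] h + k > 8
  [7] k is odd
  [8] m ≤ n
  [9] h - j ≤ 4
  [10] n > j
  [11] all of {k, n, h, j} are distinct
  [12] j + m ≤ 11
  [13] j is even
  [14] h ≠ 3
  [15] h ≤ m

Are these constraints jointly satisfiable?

Satisfiable

The assignment m = 7, n = 8, k = 3, j = 4, h = 7 works:
  constraint 4 holds since k + h = 10.
  constraint 5 holds since m + j = 11.
  constraint 6 holds since h + k = 10.
The rest check out directly.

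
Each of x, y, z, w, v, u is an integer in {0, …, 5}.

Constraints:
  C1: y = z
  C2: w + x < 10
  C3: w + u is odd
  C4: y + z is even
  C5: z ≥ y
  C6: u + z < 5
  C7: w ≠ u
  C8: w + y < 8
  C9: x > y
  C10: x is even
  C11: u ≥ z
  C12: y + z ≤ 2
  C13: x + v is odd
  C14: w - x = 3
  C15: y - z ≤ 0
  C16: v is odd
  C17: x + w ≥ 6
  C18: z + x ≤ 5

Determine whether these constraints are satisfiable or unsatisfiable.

Satisfiable

Try x = 2, y = 1, z = 1, w = 5, v = 5, u = 2.
Check constraint 2: w + x = 7; constraint 6: u + z = 3. The remaining constraints are straightforward to verify.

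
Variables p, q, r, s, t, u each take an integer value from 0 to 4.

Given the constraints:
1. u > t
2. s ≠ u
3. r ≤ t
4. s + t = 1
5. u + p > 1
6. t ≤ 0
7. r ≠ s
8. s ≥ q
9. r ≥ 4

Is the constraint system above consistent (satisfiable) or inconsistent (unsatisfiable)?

From constraints 3 and 9: t ≥ r and r ≥ 4, so t ≥ 4. From constraint 6: t ≤ 0. But 0 < 4, so no value of t works.

Unsatisfiable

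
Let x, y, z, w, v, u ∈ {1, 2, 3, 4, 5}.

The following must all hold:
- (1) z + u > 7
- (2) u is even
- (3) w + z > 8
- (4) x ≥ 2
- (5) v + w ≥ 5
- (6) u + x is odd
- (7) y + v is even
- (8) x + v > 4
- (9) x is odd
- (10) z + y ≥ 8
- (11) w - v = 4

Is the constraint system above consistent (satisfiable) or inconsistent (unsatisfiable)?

Satisfiable

Setting (x, y, z, w, v, u) = (5, 5, 5, 5, 1, 4) satisfies everything: constraint 1: z + u = 9; constraint 3: w + z = 10, and the others follow.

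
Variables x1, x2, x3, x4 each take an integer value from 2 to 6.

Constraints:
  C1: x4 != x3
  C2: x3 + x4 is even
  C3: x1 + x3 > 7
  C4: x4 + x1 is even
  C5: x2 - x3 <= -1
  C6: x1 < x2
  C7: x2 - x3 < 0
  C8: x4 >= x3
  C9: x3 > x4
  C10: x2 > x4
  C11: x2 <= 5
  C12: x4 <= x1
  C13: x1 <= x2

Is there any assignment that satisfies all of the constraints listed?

Unsatisfiable

Constraints 6, 7, 8, and 12 give x4 ≤ x1, x1 < x2, x2 < x3, x3 ≤ x4. Chaining: x4 ≤ x1 < x2 < x3 ≤ x4, which forces x4 < x4 — impossible.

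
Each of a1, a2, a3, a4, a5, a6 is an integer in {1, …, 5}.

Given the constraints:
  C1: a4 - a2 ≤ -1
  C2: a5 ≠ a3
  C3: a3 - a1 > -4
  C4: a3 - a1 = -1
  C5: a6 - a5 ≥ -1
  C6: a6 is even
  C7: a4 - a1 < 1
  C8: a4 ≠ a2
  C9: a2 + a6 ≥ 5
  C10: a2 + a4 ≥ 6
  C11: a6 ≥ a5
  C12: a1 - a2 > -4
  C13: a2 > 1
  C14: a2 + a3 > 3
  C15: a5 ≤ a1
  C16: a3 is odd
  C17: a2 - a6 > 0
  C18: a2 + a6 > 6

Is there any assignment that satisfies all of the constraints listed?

Setting (a1, a2, a3, a4, a5, a6) = (2, 5, 1, 2, 2, 2) satisfies everything: constraint 1: a4 - a2 = -3; constraint 3: a3 - a1 = -1, and the others follow.

Satisfiable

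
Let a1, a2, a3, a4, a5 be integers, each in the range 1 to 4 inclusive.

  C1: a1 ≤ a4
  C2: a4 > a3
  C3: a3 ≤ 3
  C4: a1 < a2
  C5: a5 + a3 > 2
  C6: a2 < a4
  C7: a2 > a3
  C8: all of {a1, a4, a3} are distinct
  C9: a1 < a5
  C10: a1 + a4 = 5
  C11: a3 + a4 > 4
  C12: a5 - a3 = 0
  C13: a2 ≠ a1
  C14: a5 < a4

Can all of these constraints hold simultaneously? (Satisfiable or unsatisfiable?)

One satisfying assignment is a1 = 1, a2 = 3, a3 = 2, a4 = 4, a5 = 2.
For the less obvious constraints — constraint 5: a5 + a3 = 4; constraint 10: a1 + a4 = 5 — and the others hold by inspection.

Satisfiable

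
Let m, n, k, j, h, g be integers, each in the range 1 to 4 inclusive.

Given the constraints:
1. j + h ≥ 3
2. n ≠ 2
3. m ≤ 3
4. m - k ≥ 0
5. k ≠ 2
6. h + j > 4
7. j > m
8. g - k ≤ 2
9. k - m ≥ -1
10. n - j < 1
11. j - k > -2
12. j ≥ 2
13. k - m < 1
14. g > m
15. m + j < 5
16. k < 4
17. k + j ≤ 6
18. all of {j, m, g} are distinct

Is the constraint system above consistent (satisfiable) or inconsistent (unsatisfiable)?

Satisfiable

Try m = 1, n = 1, k = 1, j = 2, h = 4, g = 3.
Check constraint 1: j + h = 6; constraint 4: m - k = 0; constraint 6: h + j = 6. The remaining constraints are straightforward to verify.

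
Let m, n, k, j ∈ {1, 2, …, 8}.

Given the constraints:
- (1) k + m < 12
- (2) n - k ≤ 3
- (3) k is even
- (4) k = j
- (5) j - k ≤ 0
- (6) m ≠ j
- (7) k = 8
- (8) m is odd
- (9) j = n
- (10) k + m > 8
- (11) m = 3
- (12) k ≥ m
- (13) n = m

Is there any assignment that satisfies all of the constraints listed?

Unsatisfiable

Constraint 7 fixes k = 8 and constraint 11 fixes m = 3. Constraints 4, 9, and 13 give k = j = n = m, so k = m. But 8 ≠ 3 — contradiction.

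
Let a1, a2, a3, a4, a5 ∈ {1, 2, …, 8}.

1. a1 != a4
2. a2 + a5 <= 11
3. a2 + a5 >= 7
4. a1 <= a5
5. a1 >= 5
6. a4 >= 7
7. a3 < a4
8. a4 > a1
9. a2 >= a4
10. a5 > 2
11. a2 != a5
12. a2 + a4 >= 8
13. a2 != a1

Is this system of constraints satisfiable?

Unsatisfiable

From constraints 6 and 9: a2 ≥ a4 ≥ 7. From constraints 4 and 5: a5 ≥ a1 ≥ 5. Hence a2 + a5 ≥ 12. But constraint 2 requires a2 + a5 ≤ 11, and 11 < 12. Contradiction.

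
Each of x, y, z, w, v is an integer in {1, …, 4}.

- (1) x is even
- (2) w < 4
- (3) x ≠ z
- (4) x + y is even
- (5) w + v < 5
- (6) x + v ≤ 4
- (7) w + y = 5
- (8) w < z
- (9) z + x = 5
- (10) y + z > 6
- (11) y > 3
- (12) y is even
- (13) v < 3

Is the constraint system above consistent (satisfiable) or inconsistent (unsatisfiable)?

Setting (x, y, z, w, v) = (2, 4, 3, 1, 2) satisfies everything: constraint 5: w + v = 3; constraint 6: x + v = 4, and the others follow.

Satisfiable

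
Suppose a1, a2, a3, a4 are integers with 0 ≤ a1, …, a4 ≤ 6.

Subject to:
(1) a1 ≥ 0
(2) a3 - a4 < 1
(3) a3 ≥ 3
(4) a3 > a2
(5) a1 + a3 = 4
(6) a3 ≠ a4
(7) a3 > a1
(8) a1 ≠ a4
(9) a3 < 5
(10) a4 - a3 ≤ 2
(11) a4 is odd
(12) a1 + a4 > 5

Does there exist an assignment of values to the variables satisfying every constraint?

Satisfiable

The assignment a1 = 1, a2 = 0, a3 = 3, a4 = 5 works:
  constraint 2 holds since a3 - a4 = -2.
  constraint 5 holds since a1 + a3 = 4.
The rest check out directly.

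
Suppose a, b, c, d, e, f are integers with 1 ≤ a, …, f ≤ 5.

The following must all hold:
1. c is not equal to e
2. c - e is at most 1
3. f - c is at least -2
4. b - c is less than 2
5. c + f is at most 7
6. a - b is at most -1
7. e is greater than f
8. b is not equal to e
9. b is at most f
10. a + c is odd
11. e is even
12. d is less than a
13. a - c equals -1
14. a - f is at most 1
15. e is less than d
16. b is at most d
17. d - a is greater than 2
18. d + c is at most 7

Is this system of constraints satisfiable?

Constraints 6, 7, 9, 12, and 15 give b ≤ f, f < e, e < d, d < a, a < b. Chaining: b ≤ f < e < d < a < b, which forces b < b — impossible.

Unsatisfiable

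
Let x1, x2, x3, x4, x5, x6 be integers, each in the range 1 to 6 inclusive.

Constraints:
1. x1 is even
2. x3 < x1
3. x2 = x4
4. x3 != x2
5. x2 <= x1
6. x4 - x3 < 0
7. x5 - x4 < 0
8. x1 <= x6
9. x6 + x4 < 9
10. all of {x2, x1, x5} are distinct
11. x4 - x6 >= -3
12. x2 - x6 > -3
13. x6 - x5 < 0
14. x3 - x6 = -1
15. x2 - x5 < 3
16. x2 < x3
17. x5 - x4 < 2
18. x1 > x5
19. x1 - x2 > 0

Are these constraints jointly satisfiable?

Constraints 2, 6, 7, 8, and 13 give x3 < x1, x1 ≤ x6, x6 < x5, x5 < x4, x4 < x3. Chaining: x3 < x1 ≤ x6 < x5 < x4 < x3, which forces x3 < x3 — impossible.

Unsatisfiable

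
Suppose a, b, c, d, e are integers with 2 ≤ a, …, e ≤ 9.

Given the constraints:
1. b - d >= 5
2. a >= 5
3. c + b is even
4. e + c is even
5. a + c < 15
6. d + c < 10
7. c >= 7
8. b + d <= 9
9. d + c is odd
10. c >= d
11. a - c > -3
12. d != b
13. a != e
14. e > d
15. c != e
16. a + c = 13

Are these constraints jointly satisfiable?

Satisfiable

The assignment a = 6, b = 7, c = 7, d = 2, e = 3 works:
  constraint 1 holds since b - d = 5.
  constraint 5 holds since a + c = 13.
  constraint 6 holds since d + c = 9.
The rest check out directly.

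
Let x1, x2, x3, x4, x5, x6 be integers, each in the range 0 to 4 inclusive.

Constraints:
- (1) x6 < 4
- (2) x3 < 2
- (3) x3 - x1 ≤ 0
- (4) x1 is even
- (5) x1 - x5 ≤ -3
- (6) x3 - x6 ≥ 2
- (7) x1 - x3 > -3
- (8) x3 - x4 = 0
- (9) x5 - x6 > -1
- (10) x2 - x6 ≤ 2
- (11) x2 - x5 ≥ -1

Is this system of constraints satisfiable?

Constraints 3, 5, 6, 10, and 11 give x6 − x2 ≥ -2, x2 − x5 ≥ -1, x5 − x1 ≥ 3, x1 − x3 ≥ 0, x3 − x6 ≥ 2.
Adding all 5 inequalities: the left sides telescope to 0, and the right sides sum to (-2) + (-1) + 3 + 0 + 2 = 2. So 0 ≥ 2, which is false.

Unsatisfiable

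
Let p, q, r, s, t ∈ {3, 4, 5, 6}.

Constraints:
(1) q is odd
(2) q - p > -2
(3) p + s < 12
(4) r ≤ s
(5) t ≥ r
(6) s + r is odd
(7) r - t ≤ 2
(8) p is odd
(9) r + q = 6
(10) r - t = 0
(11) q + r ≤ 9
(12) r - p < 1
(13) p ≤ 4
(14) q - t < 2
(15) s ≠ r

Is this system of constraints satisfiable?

Satisfiable

Try p = 3, q = 3, r = 3, s = 6, t = 3.
Check constraint 2: q - p = 0; constraint 3: p + s = 9. The remaining constraints are straightforward to verify.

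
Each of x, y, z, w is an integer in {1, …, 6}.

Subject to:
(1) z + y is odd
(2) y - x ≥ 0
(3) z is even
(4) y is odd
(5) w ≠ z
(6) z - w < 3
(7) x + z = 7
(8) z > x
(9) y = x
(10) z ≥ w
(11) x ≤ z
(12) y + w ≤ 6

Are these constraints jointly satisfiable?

Satisfiable

The assignment x = 3, y = 3, z = 4, w = 3 works:
  constraint 2 holds since y - x = 0.
  constraint 6 holds since z - w = 1.
  constraint 7 holds since x + z = 7.
The rest check out directly.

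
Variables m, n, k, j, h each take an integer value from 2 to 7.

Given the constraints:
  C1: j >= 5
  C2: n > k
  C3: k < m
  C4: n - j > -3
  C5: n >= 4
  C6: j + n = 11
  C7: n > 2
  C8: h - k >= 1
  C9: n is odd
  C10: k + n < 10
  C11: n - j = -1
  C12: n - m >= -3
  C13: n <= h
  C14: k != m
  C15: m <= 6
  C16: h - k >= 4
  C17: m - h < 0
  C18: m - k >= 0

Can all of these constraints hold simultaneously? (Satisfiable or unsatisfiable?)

Try m = 5, n = 5, k = 2, j = 6, h = 6.
Check constraint 4: n - j = -1; constraint 6: j + n = 11. The remaining constraints are straightforward to verify.

Satisfiable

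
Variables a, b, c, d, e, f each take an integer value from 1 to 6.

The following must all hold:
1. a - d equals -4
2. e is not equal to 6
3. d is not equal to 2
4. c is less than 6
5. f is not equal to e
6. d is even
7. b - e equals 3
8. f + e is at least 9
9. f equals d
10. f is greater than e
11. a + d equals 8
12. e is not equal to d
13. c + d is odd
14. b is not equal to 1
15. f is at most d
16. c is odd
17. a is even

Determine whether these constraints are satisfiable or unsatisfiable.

Take a = 2, b = 6, c = 3, d = 6, e = 3, f = 6. Then constraint 1: a - d = -4; constraint 7: b - e = 3, and every other listed constraint is also met.

Satisfiable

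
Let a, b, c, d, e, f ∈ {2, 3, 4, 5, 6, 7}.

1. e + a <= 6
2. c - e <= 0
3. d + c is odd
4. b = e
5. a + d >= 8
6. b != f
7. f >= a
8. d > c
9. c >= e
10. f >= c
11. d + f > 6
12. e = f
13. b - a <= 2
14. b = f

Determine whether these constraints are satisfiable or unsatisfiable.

From constraints 4 and 12, b = e = f, so b = f. But constraint 6 says b ≠ f. Contradiction.

Unsatisfiable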